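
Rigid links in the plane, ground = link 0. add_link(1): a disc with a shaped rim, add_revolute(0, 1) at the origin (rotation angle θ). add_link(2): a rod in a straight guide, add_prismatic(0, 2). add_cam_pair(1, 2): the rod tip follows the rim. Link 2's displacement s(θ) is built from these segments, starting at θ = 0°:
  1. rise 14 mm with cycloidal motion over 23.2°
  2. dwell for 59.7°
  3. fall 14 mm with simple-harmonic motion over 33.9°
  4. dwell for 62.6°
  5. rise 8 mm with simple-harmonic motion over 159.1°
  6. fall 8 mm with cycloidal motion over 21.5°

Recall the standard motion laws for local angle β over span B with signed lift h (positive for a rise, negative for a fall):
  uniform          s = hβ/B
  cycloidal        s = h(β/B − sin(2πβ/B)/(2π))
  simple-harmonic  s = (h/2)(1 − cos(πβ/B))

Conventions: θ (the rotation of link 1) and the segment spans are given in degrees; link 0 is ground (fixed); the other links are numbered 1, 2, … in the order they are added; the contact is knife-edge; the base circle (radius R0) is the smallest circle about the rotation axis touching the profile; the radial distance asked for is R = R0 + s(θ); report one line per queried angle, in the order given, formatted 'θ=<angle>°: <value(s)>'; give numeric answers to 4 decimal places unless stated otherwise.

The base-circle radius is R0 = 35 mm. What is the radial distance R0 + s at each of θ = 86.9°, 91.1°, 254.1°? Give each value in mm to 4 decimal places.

segment 1 (0° to 23.2°, cycloidal, h = 14) is passed completely: s = 0.0000 + (14) = 14.0000
segment 2 (23.2° to 82.9°, dwell): s unchanged at 14.0000
θ = 86.9° falls in segment 3 (82.9° to 116.8°, simple-harmonic, h = -14): β = 86.9 − 82.9 = 4°, B = 33.9°; Δs = -14/2·(1 − cos(π·0.1180)) = -0.4755; s = 14.0000 − 0.4755 = 13.5245
θ = 91.1° falls in segment 3 (82.9° to 116.8°, simple-harmonic, h = -14): β = 91.1 − 82.9 = 8.2°, B = 33.9°; Δs = -14/2·(1 − cos(π·0.2419)) = -1.9257; s = 14.0000 − 1.9257 = 12.0743
segment 3 (82.9° to 116.8°, simple-harmonic, h = -14) is passed completely: s = 14.0000 + (-14) = 0.0000
segment 4 (116.8° to 179.4°, dwell): s unchanged at 0.0000
θ = 254.1° falls in segment 5 (179.4° to 338.5°, simple-harmonic, h = 8): β = 254.1 − 179.4 = 74.7°, B = 159.1°; Δs = 8/2·(1 − cos(π·0.4695)) = 3.6175; s = 0.0000 + 3.6175 = 3.6175
θ=86.9°: R = R0 + s = 35 + 13.5245 = 48.5245
θ=91.1°: R = R0 + s = 35 + 12.0743 = 47.0743
θ=254.1°: R = R0 + s = 35 + 3.6175 = 38.6175

θ=86.9°: 48.5245
θ=91.1°: 47.0743
θ=254.1°: 38.6175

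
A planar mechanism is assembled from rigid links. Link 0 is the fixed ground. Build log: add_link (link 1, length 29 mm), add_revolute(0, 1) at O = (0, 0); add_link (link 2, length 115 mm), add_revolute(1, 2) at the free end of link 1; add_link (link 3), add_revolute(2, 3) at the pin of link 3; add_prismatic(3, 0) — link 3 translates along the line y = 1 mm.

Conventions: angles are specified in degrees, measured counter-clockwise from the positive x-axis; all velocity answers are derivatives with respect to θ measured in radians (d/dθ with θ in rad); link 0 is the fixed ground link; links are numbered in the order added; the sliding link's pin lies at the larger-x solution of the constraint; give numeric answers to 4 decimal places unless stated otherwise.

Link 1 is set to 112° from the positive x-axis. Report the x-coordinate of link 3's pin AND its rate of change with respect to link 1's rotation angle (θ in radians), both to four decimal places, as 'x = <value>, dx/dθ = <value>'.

geometry: r = 29 mm, L = 115 mm, e = 1 mm
crank pin P = (r cos θ, r sin θ) = (-10.863591, 26.888332)
h = r sin θ − e = 26.888332 − 1 = 25.888332
x = r cos θ + √(L² − h²) = -10.863591 + 112.048178 = 101.184587
dx/dθ = −r sin θ − h·r cos θ/√(L² − h²) (θ in radians; h = 25.888332) = -24.378338

x = 101.1846, dx/dθ = -24.3783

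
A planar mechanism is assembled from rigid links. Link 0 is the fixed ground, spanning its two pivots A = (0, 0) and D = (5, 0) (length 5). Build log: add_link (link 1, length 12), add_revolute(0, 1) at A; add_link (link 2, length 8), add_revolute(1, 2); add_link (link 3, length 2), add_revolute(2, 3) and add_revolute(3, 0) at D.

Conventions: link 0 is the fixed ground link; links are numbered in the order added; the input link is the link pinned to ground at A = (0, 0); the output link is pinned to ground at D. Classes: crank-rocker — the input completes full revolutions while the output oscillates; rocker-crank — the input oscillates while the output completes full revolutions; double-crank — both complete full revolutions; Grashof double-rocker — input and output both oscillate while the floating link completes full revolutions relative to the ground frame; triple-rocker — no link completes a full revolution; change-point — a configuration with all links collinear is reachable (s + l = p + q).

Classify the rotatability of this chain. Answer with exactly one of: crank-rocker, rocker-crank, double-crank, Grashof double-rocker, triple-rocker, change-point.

lengths: ground=5, input=12, coupler=8, output=2
sorted: s=2 (shortest), l=12 (longest), p+q=13
s + l = 14 vs p + q = 13
s + l > p + q → non-Grashof → no link fully rotates → triple-rocker

triple-rocker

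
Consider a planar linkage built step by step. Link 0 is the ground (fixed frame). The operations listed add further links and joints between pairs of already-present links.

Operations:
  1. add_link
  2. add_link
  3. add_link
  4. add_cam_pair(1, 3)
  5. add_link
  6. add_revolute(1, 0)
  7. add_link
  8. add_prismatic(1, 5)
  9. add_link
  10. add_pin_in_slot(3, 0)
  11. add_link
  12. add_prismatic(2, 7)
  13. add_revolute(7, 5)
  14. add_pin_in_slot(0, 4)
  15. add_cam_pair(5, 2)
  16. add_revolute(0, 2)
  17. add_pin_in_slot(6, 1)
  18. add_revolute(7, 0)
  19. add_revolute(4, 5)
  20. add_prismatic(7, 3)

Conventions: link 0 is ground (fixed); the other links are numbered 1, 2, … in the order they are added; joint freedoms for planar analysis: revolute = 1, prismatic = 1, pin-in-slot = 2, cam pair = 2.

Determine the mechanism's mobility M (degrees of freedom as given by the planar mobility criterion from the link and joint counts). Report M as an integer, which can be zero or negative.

ground; <1,0,0>
#1 <2,0,0>
#2 <3,0,0>
#3 <4,0,0>
C:1↔3 J2 <4,0,1>
#4 <5,0,1>
R:1↔0 J1 <5,1,1>
#5 <6,1,1>
P:1↔5 J1 <6,2,1>
#6 <7,2,1>
PS:3↔0 J2 <7,2,2>
#7 <8,2,2>
P:2↔7 J1 <8,3,2>
R:7↔5 J1 <8,4,2>
PS:0↔4 J2 <8,4,3>
C:5↔2 J2 <8,4,4>
R:0↔2 J1 <8,5,4>
PS:6↔1 J2 <8,5,5>
R:7↔0 J1 <8,6,5>
R:4↔5 J1 <8,7,5>
P:7↔3 J1 <8,8,5>
3×7 − 2×8 − 1×5 = 0

M = 0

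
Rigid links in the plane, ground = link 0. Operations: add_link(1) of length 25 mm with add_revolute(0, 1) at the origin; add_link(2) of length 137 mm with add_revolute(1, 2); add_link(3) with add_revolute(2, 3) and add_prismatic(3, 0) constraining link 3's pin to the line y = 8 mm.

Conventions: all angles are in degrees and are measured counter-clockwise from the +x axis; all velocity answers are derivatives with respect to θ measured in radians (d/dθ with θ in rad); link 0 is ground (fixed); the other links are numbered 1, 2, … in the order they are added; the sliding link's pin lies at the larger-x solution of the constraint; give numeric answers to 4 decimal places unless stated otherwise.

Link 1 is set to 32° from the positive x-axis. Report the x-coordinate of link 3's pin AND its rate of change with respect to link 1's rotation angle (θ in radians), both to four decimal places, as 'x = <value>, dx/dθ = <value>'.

geometry: r = 25 mm, L = 137 mm, e = 8 mm
crank pin P = (r cos θ, r sin θ) = (21.201202, 13.247982)
h = r sin θ − e = 13.247982 − 8 = 5.247982
x = r cos θ + √(L² − h²) = 21.201202 + 136.899447 = 158.100650
dx/dθ = −r sin θ − h·r cos θ/√(L² − h²) (θ in radians; h = 5.247982) = -14.060721

x = 158.1006, dx/dθ = -14.0607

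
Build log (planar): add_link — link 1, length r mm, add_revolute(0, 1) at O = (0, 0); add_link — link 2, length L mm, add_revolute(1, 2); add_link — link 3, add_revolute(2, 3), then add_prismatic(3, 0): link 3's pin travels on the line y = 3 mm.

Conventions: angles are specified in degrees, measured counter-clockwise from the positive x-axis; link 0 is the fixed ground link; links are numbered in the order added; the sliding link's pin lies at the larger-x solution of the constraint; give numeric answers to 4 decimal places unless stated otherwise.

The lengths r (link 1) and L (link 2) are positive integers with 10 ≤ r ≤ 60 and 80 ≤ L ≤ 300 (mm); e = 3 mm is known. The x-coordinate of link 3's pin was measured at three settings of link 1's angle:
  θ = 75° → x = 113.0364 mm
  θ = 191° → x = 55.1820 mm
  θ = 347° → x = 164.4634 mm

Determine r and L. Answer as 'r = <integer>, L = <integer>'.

constraint per measurement: (x − r cos θ)² + (r sin θ − e)² = L²
subtracting the θ₁ and θ₂ equations cancels the r² and L² terms:
r = (x₁² − x₂²) / (2[(x₁cos θ₁ + e sin θ₁) − (x₂cos θ₂ + e sin θ₂)]) = 56.0001 → r = 56
L² = (x₁ − r cos θ₁)² + (r sin θ₁ − e)² = 12321.0077 → L = 111.0000 → L = 111
check at θ₃=347°: x = 164.4634 (printed 164.4634) ✓

r = 56, L = 111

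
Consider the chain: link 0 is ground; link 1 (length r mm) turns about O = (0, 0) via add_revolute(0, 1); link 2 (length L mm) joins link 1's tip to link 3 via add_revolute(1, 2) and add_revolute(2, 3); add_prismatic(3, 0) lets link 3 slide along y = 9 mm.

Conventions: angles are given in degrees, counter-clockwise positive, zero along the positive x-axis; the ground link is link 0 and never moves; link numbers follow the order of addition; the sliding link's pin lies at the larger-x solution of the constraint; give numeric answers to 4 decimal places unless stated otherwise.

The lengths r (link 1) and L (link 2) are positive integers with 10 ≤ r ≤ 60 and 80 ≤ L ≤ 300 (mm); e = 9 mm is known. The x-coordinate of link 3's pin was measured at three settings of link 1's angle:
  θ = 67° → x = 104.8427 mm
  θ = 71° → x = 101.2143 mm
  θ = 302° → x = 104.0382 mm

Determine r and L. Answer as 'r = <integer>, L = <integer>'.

constraint per measurement: (x − r cos θ)² + (r sin θ − e)² = L²
subtracting the θ₁ and θ₂ equations cancels the r² and L² terms:
r = (x₁² − x₂²) / (2[(x₁cos θ₁ + e sin θ₁) − (x₂cos θ₂ + e sin θ₂)]) = 48.0004 → r = 48
L² = (x₁ − r cos θ₁)² + (r sin θ₁ − e)² = 8649.0061 → L = 93.0000 → L = 93
check at θ₃=302°: x = 104.0382 (printed 104.0382) ✓

r = 48, L = 93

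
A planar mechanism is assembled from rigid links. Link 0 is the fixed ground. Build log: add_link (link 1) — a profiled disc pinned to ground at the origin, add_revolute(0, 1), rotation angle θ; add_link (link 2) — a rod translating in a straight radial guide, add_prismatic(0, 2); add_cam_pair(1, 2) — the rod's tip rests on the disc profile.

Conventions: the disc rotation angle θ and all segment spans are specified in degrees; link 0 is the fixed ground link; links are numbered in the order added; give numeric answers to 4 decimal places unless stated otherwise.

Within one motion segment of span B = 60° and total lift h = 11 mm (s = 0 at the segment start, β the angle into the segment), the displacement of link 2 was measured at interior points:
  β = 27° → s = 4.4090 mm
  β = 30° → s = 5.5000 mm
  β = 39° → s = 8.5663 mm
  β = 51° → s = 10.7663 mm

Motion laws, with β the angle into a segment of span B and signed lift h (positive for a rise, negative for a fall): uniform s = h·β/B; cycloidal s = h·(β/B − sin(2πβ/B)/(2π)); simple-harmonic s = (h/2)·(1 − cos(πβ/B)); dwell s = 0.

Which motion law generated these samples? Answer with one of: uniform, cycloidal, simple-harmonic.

candidates at β/B = r: uniform s = h·r (linear in β); cycloidal s = h·(r − sin(2πr)/(2π)); simple-harmonic s = (h/2)(1 − cos(πr))
β=27°: printed 4.4090 | uniform 4.9500, cycloidal 4.4090, simple-harmonic 4.6396
β=30°: printed 5.5000 | uniform 5.5000, cycloidal 5.5000, simple-harmonic 5.5000
β=39°: printed 8.5663 | uniform 7.1500, cycloidal 8.5663, simple-harmonic 7.9969
β=51°: printed 10.7663 | uniform 9.3500, cycloidal 10.7663, simple-harmonic 10.4005
only one law matches every sample → cycloidal

cycloidal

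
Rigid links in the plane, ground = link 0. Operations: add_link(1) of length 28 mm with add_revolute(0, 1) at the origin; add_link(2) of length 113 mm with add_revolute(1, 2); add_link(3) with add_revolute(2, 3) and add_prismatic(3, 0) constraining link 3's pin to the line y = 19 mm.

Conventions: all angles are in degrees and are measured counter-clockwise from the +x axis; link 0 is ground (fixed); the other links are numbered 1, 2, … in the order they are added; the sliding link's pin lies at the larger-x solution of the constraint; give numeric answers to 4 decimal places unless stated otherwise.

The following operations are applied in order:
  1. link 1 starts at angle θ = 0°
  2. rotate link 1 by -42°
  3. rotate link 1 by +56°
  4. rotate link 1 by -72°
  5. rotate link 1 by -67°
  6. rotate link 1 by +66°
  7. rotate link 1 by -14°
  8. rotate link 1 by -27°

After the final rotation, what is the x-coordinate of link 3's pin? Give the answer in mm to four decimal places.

geometry: r = 28 mm, L = 113 mm, e = 19 mm; θ starts at 0°
rotate link 1 by -42°: θ ← 0° -42° = -42°
rotate link 1 by +56°: θ ← -42° +56° = 14°
rotate link 1 by -72°: θ ← 14° -72° = -58°
rotate link 1 by -67°: θ ← -58° -67° = -125°
rotate link 1 by +66°: θ ← -125° +66° = -59°
rotate link 1 by -14°: θ ← -59° -14° = -73°
rotate link 1 by -27°: θ ← -73° -27° = -100°
crank pin P = (r cos θ, r sin θ) = (-4.862149, -27.574617)
h = r sin θ − e = -27.574617 − 19 = -46.574617
x = r cos θ + √(L² − h²) = -4.862149 + 102.955355 = 98.093206

98.0932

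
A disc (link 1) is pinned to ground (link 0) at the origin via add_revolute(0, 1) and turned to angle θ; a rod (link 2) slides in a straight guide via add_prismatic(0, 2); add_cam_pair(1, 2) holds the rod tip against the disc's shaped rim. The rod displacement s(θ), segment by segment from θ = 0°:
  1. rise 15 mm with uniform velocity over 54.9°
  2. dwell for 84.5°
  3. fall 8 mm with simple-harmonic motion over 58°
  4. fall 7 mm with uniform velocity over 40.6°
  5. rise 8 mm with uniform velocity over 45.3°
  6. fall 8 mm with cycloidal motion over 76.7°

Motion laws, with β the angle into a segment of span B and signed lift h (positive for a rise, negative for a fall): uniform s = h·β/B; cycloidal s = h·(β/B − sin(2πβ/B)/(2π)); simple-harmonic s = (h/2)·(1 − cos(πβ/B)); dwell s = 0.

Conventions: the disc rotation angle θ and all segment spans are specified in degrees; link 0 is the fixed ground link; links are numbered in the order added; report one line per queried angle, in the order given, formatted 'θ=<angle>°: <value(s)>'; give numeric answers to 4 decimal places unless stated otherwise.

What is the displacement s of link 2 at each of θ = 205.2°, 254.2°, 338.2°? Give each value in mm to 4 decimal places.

segment 1 (0° to 54.9°, uniform, h = 15) is passed completely: s = 0.0000 + (15) = 15.0000
segment 2 (54.9° to 139.4°, dwell): s unchanged at 15.0000
segment 3 (139.4° to 197.4°, simple-harmonic, h = -8) is passed completely: s = 15.0000 + (-8) = 7.0000
θ = 205.2° falls in segment 4 (197.4° to 238°, uniform, h = -7): β = 205.2 − 197.4 = 7.8°, B = 40.6°; Δs = -7·7.8/40.6 = -1.3448; s = 7.0000 − 1.3448 = 5.6552
segment 4 (197.4° to 238°, uniform, h = -7) is passed completely: s = 7.0000 + (-7) = 0.0000
θ = 254.2° falls in segment 5 (238° to 283.3°, uniform, h = 8): β = 254.2 − 238 = 16.2°, B = 45.3°; Δs = 8·16.2/45.3 = 2.8609; s = 0.0000 + 2.8609 = 2.8609
segment 5 (238° to 283.3°, uniform, h = 8) is passed completely: s = 0.0000 + (8) = 8.0000
θ = 338.2° falls in segment 6 (283.3° to 360°, cycloidal, h = -8): β = 338.2 − 283.3 = 54.9°, B = 76.7°; Δs = -8·(0.7158 − sin(2π·0.7158)/(2π)) = -6.9701; s = 8.0000 − 6.9701 = 1.0299

θ=205.2°: 5.6552
θ=254.2°: 2.8609
θ=338.2°: 1.0299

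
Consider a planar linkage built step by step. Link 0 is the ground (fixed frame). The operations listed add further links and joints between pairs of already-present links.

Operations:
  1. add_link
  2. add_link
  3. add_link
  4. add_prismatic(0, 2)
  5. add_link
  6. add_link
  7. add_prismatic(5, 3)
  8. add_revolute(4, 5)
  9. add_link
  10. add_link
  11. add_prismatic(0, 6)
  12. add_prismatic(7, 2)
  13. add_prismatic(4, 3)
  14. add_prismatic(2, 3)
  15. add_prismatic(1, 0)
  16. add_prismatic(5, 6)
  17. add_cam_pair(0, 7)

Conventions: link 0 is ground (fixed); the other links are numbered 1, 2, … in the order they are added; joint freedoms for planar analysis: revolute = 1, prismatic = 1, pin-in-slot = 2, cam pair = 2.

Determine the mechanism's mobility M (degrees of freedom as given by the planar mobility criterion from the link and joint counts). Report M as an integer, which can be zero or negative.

link 0 = ground. State L|J1|J2 = 1|0|0
+link1  2|0|0
+link2  3|0|0
+link3  4|0|0
P(0,2) f=1→J1  4|1|0
+link4  5|1|0
+link5  6|1|0
P(5,3) f=1→J1  6|2|0
R(4,5) f=1→J1  6|3|0
+link6  7|3|0
+link7  8|3|0
P(0,6) f=1→J1  8|4|0
P(7,2) f=1→J1  8|5|0
P(4,3) f=1→J1  8|6|0
P(2,3) f=1→J1  8|7|0
P(1,0) f=1→J1  8|8|0
P(5,6) f=1→J1  8|9|0
C(0,7) f=2→J2  8|9|1
M = 3(8−1)−2·9−1 = 21−18−1 = 2

M = 2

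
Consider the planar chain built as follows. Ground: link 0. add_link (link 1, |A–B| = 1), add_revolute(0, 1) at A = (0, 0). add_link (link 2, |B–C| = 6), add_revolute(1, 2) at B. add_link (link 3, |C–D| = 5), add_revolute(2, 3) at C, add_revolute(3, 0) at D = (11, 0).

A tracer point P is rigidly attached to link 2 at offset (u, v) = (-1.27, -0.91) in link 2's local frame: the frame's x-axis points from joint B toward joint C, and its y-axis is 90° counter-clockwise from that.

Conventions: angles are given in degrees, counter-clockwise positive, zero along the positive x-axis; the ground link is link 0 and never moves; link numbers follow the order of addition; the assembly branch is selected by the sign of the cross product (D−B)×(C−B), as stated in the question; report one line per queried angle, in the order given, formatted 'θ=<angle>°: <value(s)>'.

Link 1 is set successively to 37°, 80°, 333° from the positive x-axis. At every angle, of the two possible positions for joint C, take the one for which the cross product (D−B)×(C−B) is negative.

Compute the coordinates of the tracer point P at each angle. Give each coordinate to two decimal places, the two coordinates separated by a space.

A=(0,0), D=(11.00,0)
θ=37°: B = A + 1.00·(cos37°, sin37°) = (0.7986, 0.6018)
θ=37°: |BD| = 10.2191
θ=37°: circle(B,6.00) ∩ circle(D,5.00): a=5.6478, h=2.0255
θ=37°:   candidates: C₊=(6.5559,2.2912) cross=20.699; C₋=(6.3173,-1.7528) cross=-20.699
θ=37°:   branch - wants cross < 0 → take C=(6.3173,-1.7528) (cross=-20.699)
θ=37°: ex = (C−B)/|BC| = (0.9198,-0.3924); ey = (0.3924,0.9198)
θ=37°: P = B + -1.27·ex + -0.91·ey = (-0.7266,0.2632)
θ=80°: B = A + 1.00·(cos80°, sin80°) = (0.1736, 0.9848)
θ=80°: |BD| = 10.8711
θ=80°: circle(B,6.00) ∩ circle(D,5.00): a=5.9415, h=0.8361
θ=80°:   candidates: C₊=(6.1664,1.2793) cross=9.090; C₋=(6.0149,-0.3861) cross=-9.090
θ=80°:   branch - wants cross < 0 → take C=(6.0149,-0.3861) (cross=-9.090)
θ=80°: ex = (C−B)/|BC| = (0.9735,-0.2285); ey = (0.2285,0.9735)
θ=80°: P = B + -1.27·ex + -0.91·ey = (-1.2707,0.3891)
θ=333°: B = A + 1.00·(cos333°, sin333°) = (0.8910, -0.4540)
θ=333°: |BD| = 10.1192
θ=333°: circle(B,6.00) ∩ circle(D,5.00): a=5.6031, h=2.1460
θ=333°:   candidates: C₊=(6.3922,1.9412) cross=21.715; C₋=(6.5848,-2.3464) cross=-21.715
θ=333°:   branch - wants cross < 0 → take C=(6.5848,-2.3464) (cross=-21.715)
θ=333°: ex = (C−B)/|BC| = (0.9490,-0.3154); ey = (0.3154,0.9490)
θ=333°: P = B + -1.27·ex + -0.91·ey = (-0.6012,-0.9170)

θ=37°: -0.73 0.26
θ=80°: -1.27 0.39
θ=333°: -0.60 -0.92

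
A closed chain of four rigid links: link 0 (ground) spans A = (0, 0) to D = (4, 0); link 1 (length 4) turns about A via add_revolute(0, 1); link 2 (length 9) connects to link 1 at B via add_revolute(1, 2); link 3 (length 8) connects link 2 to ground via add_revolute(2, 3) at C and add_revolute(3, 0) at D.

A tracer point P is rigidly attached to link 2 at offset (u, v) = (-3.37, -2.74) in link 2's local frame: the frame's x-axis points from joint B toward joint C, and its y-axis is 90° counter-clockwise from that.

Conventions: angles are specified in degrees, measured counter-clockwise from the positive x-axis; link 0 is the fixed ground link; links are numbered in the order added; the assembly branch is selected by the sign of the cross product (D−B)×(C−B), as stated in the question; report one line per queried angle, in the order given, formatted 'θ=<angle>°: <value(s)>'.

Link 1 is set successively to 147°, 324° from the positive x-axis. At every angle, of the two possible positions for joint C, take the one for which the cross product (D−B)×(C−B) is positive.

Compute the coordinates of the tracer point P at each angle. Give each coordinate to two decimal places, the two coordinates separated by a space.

A=(0,0), D=(4.00,0)
θ=147°: B = A + 4.00·(cos147°, sin147°) = (-3.3547, 2.1786)
θ=147°: |BD| = 7.6706
θ=147°: circle(B,9.00) ∩ circle(D,8.00): a=4.9434, h=7.5208
θ=147°:   candidates: C₊=(3.5212,7.9857) cross=57.689; C₋=(-0.7509,-6.4366) cross=-57.689
θ=147°:   branch + wants cross > 0 → take C=(3.5212,7.9857) (cross=57.689)
θ=147°: ex = (C−B)/|BC| = (0.7640,0.6452); ey = (-0.6452,0.7640)
θ=147°: P = B + -3.37·ex + -2.74·ey = (-4.1614,-2.0892)
θ=324°: B = A + 4.00·(cos324°, sin324°) = (3.2361, -2.3511)
θ=324°: |BD| = 2.4721
θ=324°: circle(B,9.00) ∩ circle(D,8.00): a=4.6744, h=7.6909
θ=324°:   candidates: C₊=(-2.6340,4.4711) cross=19.013; C₋=(11.9950,-0.2822) cross=-19.013
θ=324°:   branch + wants cross > 0 → take C=(-2.6340,4.4711) (cross=19.013)
θ=324°: ex = (C−B)/|BC| = (-0.6522,0.7580); ey = (-0.7580,-0.6522)
θ=324°: P = B + -3.37·ex + -2.74·ey = (7.5111,-3.1186)

θ=147°: -4.16 -2.09
θ=324°: 7.51 -3.12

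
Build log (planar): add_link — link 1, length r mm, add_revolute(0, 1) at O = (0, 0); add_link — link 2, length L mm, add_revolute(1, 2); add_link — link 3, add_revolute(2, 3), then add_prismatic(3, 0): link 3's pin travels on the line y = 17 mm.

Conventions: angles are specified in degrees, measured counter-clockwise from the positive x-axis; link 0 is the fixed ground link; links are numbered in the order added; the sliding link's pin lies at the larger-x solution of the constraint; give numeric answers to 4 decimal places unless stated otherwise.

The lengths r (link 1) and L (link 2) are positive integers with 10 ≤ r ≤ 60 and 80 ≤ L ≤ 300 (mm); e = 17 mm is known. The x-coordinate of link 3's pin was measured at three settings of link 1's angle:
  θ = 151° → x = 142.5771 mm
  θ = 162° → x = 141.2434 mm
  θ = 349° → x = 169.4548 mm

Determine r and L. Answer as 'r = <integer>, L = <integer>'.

constraint per measurement: (x − r cos θ)² + (r sin θ − e)² = L²
subtracting the θ₁ and θ₂ equations cancels the r² and L² terms:
r = (x₁² − x₂²) / (2[(x₁cos θ₁ + e sin θ₁) − (x₂cos θ₂ + e sin θ₂)]) = 14.9994 → r = 15
L² = (x₁ − r cos θ₁)² + (r sin θ₁ − e)² = 24335.9988 → L = 156.0000 → L = 156
check at θ₃=349°: x = 169.4548 (printed 169.4548) ✓

r = 15, L = 156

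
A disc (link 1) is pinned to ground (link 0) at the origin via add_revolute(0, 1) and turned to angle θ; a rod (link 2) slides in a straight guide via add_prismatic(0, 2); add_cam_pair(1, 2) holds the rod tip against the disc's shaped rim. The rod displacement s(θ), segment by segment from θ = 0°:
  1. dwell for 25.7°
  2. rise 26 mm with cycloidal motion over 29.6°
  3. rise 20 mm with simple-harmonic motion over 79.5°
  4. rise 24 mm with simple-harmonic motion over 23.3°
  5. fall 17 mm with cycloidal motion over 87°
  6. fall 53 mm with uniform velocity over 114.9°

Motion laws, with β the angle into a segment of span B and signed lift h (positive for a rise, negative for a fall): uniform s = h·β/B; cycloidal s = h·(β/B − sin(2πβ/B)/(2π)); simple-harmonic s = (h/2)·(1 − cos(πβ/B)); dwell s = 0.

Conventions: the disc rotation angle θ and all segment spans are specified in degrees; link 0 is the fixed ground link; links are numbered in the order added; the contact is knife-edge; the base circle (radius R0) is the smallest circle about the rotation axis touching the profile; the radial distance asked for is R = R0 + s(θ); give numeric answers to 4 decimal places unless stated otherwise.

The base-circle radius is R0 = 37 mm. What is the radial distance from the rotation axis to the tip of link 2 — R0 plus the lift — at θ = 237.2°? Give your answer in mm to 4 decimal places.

segment 1 (0° to 25.7°, dwell): s unchanged at 0.0000
segment 2 (25.7° to 55.3°, cycloidal, h = 26) is passed completely: s = 0.0000 + (26) = 26.0000
segment 3 (55.3° to 134.8°, simple-harmonic, h = 20) is passed completely: s = 26.0000 + (20) = 46.0000
segment 4 (134.8° to 158.1°, simple-harmonic, h = 24) is passed completely: s = 46.0000 + (24) = 70.0000
θ = 237.2° falls in segment 5 (158.1° to 245.1°, cycloidal, h = -17): β = 237.2 − 158.1 = 79.1°, B = 87°; Δs = -17·(0.9092 − sin(2π·0.9092)/(2π)) = -16.9176; s = 70.0000 − 16.9176 = 53.0824
R = R0 + s = 37 + 53.0824 = 90.0824

90.0824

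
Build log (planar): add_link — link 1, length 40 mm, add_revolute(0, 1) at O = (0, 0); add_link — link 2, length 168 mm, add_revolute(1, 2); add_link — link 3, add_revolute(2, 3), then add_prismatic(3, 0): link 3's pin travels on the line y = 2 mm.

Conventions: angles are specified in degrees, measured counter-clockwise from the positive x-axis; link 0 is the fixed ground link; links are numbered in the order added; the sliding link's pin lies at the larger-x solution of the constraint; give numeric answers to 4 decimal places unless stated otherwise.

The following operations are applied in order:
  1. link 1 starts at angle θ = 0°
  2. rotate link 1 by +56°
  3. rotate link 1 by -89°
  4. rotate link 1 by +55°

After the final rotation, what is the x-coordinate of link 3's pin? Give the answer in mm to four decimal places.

geometry: r = 40 mm, L = 168 mm, e = 2 mm; θ starts at 0°
rotate link 1 by +56°: θ ← 0° +56° = 56°
rotate link 1 by -89°: θ ← 56° -89° = -33°
rotate link 1 by +55°: θ ← -33° +55° = 22°
crank pin P = (r cos θ, r sin θ) = (37.087354, 14.984264)
h = r sin θ − e = 14.984264 − 2 = 12.984264
x = r cos θ + √(L² − h²) = 37.087354 + 167.497489 = 204.584843

204.5848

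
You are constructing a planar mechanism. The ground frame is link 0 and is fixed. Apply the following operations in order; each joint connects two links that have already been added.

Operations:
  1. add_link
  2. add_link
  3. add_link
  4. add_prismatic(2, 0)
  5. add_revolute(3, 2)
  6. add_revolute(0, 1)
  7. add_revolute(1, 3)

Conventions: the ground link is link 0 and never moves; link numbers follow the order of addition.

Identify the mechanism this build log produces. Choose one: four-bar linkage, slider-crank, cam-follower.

links: 4 (incl. ground); joints: 3 revolute, 1 prismatic, 0 higher (cam) pair, forming one closed loop
4 links, 3 revolutes + 1 prismatic in one loop → slider-crank

slider-crank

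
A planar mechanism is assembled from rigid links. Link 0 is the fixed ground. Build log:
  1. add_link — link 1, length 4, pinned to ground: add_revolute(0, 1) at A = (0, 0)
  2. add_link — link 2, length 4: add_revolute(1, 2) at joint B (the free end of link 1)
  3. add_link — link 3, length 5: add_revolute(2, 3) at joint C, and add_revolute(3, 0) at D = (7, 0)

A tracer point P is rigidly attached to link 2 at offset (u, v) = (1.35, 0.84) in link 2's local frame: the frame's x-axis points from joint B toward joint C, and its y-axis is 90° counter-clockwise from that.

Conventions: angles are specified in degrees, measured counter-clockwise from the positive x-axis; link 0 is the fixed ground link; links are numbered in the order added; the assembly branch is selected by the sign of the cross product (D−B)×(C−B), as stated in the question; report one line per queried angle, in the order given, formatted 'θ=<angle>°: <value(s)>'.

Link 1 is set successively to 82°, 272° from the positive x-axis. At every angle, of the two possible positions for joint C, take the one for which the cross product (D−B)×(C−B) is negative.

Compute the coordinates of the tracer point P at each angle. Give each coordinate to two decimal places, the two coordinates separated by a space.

A=(0,0), D=(7.00,0)
θ=82°: B = A + 4.00·(cos82°, sin82°) = (0.5567, 3.9611)
θ=82°: |BD| = 7.5635
θ=82°: circle(B,4.00) ∩ circle(D,5.00): a=3.1868, h=2.4175
θ=82°:   candidates: C₊=(4.5376,4.3516) cross=18.285; C₋=(2.0054,0.2326) cross=-18.285
θ=82°:   branch - wants cross < 0 → take C=(2.0054,0.2326) (cross=-18.285)
θ=82°: ex = (C−B)/|BC| = (0.3622,-0.9321); ey = (0.9321,0.3622)
θ=82°: P = B + 1.35·ex + 0.84·ey = (1.8286,3.0070)
θ=272°: B = A + 4.00·(cos272°, sin272°) = (0.1396, -3.9976)
θ=272°: |BD| = 7.9401
θ=272°: circle(B,4.00) ∩ circle(D,5.00): a=3.4033, h=2.1018
θ=272°:   candidates: C₊=(2.0220,-0.4682) cross=16.688; C₋=(4.1383,-4.1001) cross=-16.688
θ=272°:   branch - wants cross < 0 → take C=(4.1383,-4.1001) (cross=-16.688)
θ=272°: ex = (C−B)/|BC| = (0.9997,-0.0256); ey = (0.0256,0.9997)
θ=272°: P = B + 1.35·ex + 0.84·ey = (1.5107,-3.1924)

θ=82°: 1.83 3.01
θ=272°: 1.51 -3.19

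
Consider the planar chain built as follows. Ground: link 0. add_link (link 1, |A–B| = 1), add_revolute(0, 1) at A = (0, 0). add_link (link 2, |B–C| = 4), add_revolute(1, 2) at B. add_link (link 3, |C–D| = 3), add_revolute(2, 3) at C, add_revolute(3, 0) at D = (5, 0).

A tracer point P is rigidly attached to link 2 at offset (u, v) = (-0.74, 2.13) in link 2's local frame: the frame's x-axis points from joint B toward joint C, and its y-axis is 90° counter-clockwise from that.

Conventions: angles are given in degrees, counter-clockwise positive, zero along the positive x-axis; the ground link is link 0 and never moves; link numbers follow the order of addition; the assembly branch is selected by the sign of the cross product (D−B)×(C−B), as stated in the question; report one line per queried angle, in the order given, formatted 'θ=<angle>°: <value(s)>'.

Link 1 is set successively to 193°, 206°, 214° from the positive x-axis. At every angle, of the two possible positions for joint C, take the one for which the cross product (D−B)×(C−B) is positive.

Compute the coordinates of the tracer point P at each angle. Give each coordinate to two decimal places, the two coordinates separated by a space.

A=(0,0), D=(5.00,0)
θ=193°: B = A + 1.00·(cos193°, sin193°) = (-0.9744, -0.2250)
θ=193°: |BD| = 5.9786
θ=193°: circle(B,4.00) ∩ circle(D,3.00): a=3.5747, h=1.7948
θ=193°:   candidates: C₊=(2.5303,1.7031) cross=10.730; C₋=(2.6654,-1.8840) cross=-10.730
θ=193°:   branch + wants cross > 0 → take C=(2.5303,1.7031) (cross=10.730)
θ=193°: ex = (C−B)/|BC| = (0.8762,0.4820); ey = (-0.4820,0.8762)
θ=193°: P = B + -0.74·ex + 2.13·ey = (-2.6494,1.2846)
θ=206°: B = A + 1.00·(cos206°, sin206°) = (-0.8988, -0.4384)
θ=206°: |BD| = 5.9151
θ=206°: circle(B,4.00) ∩ circle(D,3.00): a=3.5492, h=1.8447
θ=206°:   candidates: C₊=(2.5040,1.6643) cross=10.911; C₋=(2.7774,-2.0150) cross=-10.911
θ=206°:   branch + wants cross > 0 → take C=(2.5040,1.6643) (cross=10.911)
θ=206°: ex = (C−B)/|BC| = (0.8507,0.5257); ey = (-0.5257,0.8507)
θ=206°: P = B + -0.74·ex + 2.13·ey = (-2.6480,0.9846)
θ=214°: B = A + 1.00·(cos214°, sin214°) = (-0.8290, -0.5592)
θ=214°: |BD| = 5.8558
θ=214°: circle(B,4.00) ∩ circle(D,3.00): a=3.5256, h=1.8895
θ=214°:   candidates: C₊=(2.5000,1.6583) cross=11.064; C₋=(2.8609,-2.1034) cross=-11.064
θ=214°:   branch + wants cross > 0 → take C=(2.5000,1.6583) (cross=11.064)
θ=214°: ex = (C−B)/|BC| = (0.8323,0.5544); ey = (-0.5544,0.8323)
θ=214°: P = B + -0.74·ex + 2.13·ey = (-2.6257,0.8033)

θ=193°: -2.65 1.28
θ=206°: -2.65 0.98
θ=214°: -2.63 0.80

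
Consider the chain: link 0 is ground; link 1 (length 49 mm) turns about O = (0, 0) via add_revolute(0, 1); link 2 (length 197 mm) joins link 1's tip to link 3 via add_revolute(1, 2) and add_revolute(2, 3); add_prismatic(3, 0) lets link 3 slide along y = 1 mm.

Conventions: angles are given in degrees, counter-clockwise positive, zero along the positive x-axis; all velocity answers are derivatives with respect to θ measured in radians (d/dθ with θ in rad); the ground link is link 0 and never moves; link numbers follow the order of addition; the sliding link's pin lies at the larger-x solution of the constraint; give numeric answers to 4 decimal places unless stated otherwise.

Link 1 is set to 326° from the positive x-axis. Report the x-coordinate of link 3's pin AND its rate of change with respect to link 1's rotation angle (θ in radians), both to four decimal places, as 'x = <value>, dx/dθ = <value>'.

geometry: r = 49 mm, L = 197 mm, e = 1 mm
crank pin P = (r cos θ, r sin θ) = (40.622841, -27.400452)
h = r sin θ − e = -27.400452 − 1 = -28.400452
x = r cos θ + √(L² − h²) = 40.622841 + 194.942079 = 235.564920
dx/dθ = −r sin θ − h·r cos θ/√(L² − h²) (θ in radians; h = -28.400452) = 33.318657

x = 235.5649, dx/dθ = 33.3187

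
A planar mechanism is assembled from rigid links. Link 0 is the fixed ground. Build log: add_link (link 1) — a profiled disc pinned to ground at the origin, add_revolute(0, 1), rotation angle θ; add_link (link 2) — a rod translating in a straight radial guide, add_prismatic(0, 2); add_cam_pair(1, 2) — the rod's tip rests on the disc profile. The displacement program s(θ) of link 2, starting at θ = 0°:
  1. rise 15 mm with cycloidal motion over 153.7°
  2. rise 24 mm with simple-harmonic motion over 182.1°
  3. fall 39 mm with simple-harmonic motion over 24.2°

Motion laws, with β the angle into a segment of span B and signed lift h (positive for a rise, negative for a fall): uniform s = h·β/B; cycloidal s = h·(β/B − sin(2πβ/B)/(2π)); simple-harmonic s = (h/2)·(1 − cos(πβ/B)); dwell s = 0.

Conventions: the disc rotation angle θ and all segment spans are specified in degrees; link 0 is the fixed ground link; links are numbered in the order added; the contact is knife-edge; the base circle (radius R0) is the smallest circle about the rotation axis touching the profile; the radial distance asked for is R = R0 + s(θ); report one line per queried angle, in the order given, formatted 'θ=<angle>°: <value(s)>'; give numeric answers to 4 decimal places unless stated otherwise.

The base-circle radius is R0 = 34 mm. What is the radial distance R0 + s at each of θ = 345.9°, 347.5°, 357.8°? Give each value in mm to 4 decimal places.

seg 1 [0°–153.7°] cycloidal, h=15: full span → s += 15 → s = 15.0000
seg 2 [153.7°–335.8°] simple-harmonic, h=24: full span → s += 24 → s = 39.0000
seg 3 [335.8°–360°] simple-harmonic, h=-39: θ=345.9° here. β=10.1, B=24.2. -39/2·(1 − cos(π·0.4174)) = -14.4938 → s = 24.5062
seg 3 [335.8°–360°] simple-harmonic, h=-39: θ=347.5° here. β=11.7, B=24.2. -39/2·(1 − cos(π·0.4835)) = -18.4879 → s = 20.5121
seg 3 [335.8°–360°] simple-harmonic, h=-39: θ=357.8° here. β=22, B=24.2. -39/2·(1 − cos(π·0.9091)) = -38.2101 → s = 0.7899
θ=345.9°: R = R0 + s = 34 + 24.5062 = 58.5062
θ=347.5°: R = R0 + s = 34 + 20.5121 = 54.5121
θ=357.8°: R = R0 + s = 34 + 0.7899 = 34.7899

θ=345.9°: 58.5062
θ=347.5°: 54.5121
θ=357.8°: 34.7899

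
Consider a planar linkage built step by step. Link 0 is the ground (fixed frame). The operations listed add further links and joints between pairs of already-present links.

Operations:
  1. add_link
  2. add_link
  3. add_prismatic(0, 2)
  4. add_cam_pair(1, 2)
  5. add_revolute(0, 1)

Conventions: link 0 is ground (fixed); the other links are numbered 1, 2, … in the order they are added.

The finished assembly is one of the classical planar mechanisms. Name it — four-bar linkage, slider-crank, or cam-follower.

links: 3 (incl. ground); joints: 1 revolute, 1 prismatic, 1 higher (cam) pair, forming one closed loop
3 links, revolute + prismatic + higher pair in one loop → cam-follower

cam-follower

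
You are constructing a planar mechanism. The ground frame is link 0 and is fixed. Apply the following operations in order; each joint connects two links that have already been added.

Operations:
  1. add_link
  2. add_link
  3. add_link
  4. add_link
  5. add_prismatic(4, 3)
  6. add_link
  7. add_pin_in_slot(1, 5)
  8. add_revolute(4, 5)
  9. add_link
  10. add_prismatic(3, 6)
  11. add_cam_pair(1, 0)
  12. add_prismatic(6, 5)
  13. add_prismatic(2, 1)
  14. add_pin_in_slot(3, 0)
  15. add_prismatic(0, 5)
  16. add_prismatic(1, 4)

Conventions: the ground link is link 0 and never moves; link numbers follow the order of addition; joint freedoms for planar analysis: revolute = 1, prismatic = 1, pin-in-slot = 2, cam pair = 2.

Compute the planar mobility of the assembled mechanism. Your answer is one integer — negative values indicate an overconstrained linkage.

(L,J1,J2)=(1,0,0); link0 fixed
link1: (2,0,0)
link2: (3,0,0)
link3: (4,0,0)
link4: (5,0,0)
P 4-3 [J1]: (5,1,0)
link5: (6,1,0)
PS 1-5 [J2]: (6,1,1)
R 4-5 [J1]: (6,2,1)
link6: (7,2,1)
P 3-6 [J1]: (7,3,1)
C 1-0 [J2]: (7,3,2)
P 6-5 [J1]: (7,4,2)
P 2-1 [J1]: (7,5,2)
PS 3-0 [J2]: (7,5,3)
P 0-5 [J1]: (7,6,3)
P 1-4 [J1]: (7,7,3)
Grübler: 3·6 − 2·7 − 3 = 1

M = 1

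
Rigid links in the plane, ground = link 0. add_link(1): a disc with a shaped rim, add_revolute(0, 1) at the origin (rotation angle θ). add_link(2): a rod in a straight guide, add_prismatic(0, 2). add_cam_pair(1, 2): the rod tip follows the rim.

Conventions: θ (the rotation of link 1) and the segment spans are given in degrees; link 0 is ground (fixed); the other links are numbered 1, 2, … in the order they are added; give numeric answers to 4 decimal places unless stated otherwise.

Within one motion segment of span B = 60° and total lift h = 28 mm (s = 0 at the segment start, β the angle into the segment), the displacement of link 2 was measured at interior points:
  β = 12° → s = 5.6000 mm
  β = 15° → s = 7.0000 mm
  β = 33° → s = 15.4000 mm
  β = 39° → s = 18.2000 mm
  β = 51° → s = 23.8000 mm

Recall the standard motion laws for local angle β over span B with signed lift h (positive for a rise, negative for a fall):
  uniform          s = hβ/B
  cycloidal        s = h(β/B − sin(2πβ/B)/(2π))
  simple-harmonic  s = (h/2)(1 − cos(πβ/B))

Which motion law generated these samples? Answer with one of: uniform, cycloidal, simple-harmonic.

candidates at β/B = r: uniform s = h·r (linear in β); cycloidal s = h·(r − sin(2πr)/(2π)); simple-harmonic s = (h/2)(1 − cos(πr))
β=12°: printed 5.6000 | uniform 5.6000, cycloidal 1.3618, simple-harmonic 2.6738
β=15°: printed 7.0000 | uniform 7.0000, cycloidal 2.5437, simple-harmonic 4.1005
β=33°: printed 15.4000 | uniform 15.4000, cycloidal 16.7771, simple-harmonic 16.1901
β=39°: printed 18.2000 | uniform 18.2000, cycloidal 21.8053, simple-harmonic 20.3559
β=51°: printed 23.8000 | uniform 23.8000, cycloidal 27.4053, simple-harmonic 26.4741
only one law matches every sample → uniform

uniform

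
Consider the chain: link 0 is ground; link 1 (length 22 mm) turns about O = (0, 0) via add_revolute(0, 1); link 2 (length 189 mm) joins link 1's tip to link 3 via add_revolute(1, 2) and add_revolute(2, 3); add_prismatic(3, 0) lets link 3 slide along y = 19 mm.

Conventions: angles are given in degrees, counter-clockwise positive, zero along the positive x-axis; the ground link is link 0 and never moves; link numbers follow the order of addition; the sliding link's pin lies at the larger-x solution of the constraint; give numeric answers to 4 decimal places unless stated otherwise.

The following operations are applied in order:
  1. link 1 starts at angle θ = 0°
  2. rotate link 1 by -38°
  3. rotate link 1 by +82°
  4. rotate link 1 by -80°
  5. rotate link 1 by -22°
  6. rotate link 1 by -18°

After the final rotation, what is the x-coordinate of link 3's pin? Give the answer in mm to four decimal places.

geometry: r = 22 mm, L = 189 mm, e = 19 mm; θ starts at 0°
rotate link 1 by -38°: θ ← 0° -38° = -38°
rotate link 1 by +82°: θ ← -38° +82° = 44°
rotate link 1 by -80°: θ ← 44° -80° = -36°
rotate link 1 by -22°: θ ← -36° -22° = -58°
rotate link 1 by -18°: θ ← -58° -18° = -76°
crank pin P = (r cos θ, r sin θ) = (5.322282, -21.346506)
h = r sin θ − e = -21.346506 − 19 = -40.346506
x = r cos θ + √(L² − h²) = 5.322282 + 184.643330 = 189.965612

189.9656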